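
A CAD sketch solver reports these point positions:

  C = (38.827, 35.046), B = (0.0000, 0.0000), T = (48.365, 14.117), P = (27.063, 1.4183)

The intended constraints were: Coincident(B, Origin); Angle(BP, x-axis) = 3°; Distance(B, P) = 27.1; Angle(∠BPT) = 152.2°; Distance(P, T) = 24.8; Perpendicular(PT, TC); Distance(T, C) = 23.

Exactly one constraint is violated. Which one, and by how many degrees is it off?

Perpendicular(PT, TC) — off by 6.30°.

B = (0.00, 0.00) ✓; BP at 3.000° ✓; |BP| = 27.10 ✓; ∠BPT = 152.2° ✓; |PT| = 24.80 ✓; ∠(PT, TC) = 83.70° ✗; |TC| = 23.00 ✓.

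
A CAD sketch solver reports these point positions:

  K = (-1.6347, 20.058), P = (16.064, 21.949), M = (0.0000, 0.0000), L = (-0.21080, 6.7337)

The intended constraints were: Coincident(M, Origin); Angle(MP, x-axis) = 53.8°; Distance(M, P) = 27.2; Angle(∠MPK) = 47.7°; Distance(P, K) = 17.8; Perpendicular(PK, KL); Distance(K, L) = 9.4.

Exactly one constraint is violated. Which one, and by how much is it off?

Distance(K, L) = 9.4 — off by 4.00.

M = (0.00, 0.00) ✓; MP at 53.80° ✓; |MP| = 27.20 ✓; ∠MPK = 47.70° ✓; |PK| = 17.80 ✓; ∠(PK, KL) = 90.00° ✓; |KL| = 13.40 ✗.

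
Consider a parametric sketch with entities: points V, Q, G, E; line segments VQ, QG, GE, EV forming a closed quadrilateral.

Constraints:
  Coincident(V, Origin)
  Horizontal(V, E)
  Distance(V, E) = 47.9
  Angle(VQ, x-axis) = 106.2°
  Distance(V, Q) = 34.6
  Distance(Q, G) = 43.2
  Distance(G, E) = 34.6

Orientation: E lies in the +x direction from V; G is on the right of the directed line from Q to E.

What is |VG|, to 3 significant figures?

13.8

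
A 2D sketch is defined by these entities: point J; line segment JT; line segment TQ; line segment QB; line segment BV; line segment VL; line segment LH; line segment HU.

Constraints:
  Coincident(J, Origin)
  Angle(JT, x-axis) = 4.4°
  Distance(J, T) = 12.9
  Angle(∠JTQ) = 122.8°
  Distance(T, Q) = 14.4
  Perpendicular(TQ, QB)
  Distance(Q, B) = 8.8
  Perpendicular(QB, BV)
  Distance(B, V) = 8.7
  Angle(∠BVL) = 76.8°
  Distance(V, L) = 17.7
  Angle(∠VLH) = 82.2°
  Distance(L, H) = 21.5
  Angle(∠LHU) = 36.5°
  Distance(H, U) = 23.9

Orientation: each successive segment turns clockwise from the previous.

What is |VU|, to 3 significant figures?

3.32

J is at the origin; JT runs at 4.4° with length 12.9, so T = (12.9, 0.990). ∠JTQ = 122.8° gives TQ at -52.8° from the x-axis; with |TQ| = 14.4, Q = (21.6, -10.5). The perpendicularity gives QB at right angles to TQ, so QB runs at -143°; with |QB| = 8.8, B = (14.6, -15.8). QB is perpendicular to BV, so BV runs at 127°; with |BV| = 8.7, V = (9.30, -8.87). ∠BVL = 76.8° gives VL at 24.0° from the x-axis; with |VL| = 17.7, L = (25.5, -1.67). ∠VLH = 82.2° gives LH at -73.8° from the x-axis; with |LH| = 21.5, H = (31.5, -22.3). ∠LHU = 36.5° gives HU at 143° from the x-axis; with |HU| = 23.9, U = (12.5, -7.83). Then |VU| = |U − V| = 3.32.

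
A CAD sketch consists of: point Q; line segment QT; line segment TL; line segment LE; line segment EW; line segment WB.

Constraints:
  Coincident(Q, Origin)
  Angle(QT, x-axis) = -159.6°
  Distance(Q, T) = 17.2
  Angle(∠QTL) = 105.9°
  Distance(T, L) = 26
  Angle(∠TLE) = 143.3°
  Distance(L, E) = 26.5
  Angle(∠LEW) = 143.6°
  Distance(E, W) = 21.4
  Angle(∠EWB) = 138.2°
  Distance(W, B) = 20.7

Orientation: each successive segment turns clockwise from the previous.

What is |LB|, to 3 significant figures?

58.2

∠LEW = 143.6° gives EW at 53.2° from the x-axis; with |EW| = 21.4, W = (-18.5, 58.6). ∠EWB = 138.2° gives WB at 11.4° from the x-axis; with |WB| = 20.7, B = (1.78, 62.7). Then |LB| = |B − L| = 58.2.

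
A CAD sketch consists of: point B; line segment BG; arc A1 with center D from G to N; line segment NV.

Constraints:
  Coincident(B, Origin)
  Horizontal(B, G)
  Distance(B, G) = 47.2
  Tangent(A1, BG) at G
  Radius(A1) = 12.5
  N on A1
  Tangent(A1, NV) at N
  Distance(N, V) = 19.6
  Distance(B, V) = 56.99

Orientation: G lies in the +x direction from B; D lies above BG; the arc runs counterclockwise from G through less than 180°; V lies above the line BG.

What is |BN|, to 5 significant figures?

60.436

B is at the origin; B and G share the same y with |BG| = 47.2 and G on the +x side, so G = (47.200, 0.0000). Since A1 is tangent to BG there, DG ⟂ BG, so D = G + (0, 12.5) = (47.200, 12.500). Since DN ⟂ NV (tangency), |DV| = √(12.5² + 19.6²) = 23.247 regardless of where N sits on A1. So V lies on both circle(B, 56.99) and circle(D, 23.247); the above-BG intersection is V = (44.510, 35.591). N is the foot of the tangent from V: N = (56.891, 20.396).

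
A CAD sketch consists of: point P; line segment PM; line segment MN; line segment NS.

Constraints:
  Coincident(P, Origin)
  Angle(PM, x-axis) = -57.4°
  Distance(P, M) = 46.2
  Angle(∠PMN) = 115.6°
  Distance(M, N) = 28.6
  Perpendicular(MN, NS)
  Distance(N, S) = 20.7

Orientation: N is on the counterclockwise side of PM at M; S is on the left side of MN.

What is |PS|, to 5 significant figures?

52.894

∠PMN = 115.6°, so MN runs at -57.4° + (180° − 115.6°) = 7.0000° from the x-axis; with |MN| = 28.6, N = M + 28.6·(cos 7.0000°, sin 7.0000°) = (53.278, -35.436). The perpendicularity gives NS at right angles to MN; with |NS| = 20.7 on the left of MN, S = N + 20.7·(-0.12187, 0.99255) = (50.755, -14.890). Then |PS| = |S − P| = 52.894.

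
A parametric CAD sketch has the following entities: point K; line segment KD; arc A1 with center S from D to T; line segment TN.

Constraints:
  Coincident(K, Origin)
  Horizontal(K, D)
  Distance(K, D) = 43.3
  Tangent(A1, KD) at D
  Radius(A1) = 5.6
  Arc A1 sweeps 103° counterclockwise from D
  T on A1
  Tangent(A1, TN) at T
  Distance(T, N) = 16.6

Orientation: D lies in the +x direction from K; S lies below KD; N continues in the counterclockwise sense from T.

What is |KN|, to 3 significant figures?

47.5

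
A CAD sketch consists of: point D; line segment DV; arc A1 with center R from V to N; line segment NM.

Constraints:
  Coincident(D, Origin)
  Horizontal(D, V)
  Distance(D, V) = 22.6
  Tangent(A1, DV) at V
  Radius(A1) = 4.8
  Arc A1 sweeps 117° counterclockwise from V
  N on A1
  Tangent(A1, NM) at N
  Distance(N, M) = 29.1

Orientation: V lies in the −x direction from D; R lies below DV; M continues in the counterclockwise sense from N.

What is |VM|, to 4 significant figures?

34.10

D is at the origin; D and V share the same y with |DV| = 22.6 and V on the −x side, so V = (-22.60, 0.000). The tangent condition forces RV to be normal to DV, so R = V + (0, -4.8) = (-22.60, -4.800). On A1, V sits at bearing 90° from R; a 117° counterclockwise sweep puts N at bearing 207°, so N = R + 4.8·(cos 207°, sin 207°) = (-26.88, -6.979). Since A1 is tangent to NM there, RN ⟂ NM, so NM runs along (−sin 207°, cos 207°); with |NM| = 29.1, M = (-13.67, -32.91). Then |VM| = |M − V| = 34.10.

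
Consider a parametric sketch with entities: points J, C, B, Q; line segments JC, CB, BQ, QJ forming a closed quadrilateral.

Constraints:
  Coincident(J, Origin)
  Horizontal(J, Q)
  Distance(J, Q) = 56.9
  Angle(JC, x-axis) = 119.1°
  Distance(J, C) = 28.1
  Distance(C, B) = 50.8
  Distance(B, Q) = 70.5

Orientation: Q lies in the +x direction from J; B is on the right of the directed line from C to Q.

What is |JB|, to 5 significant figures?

27.392

Checks: |CB| = 50.80 ✓; |BQ| = 70.50 ✓.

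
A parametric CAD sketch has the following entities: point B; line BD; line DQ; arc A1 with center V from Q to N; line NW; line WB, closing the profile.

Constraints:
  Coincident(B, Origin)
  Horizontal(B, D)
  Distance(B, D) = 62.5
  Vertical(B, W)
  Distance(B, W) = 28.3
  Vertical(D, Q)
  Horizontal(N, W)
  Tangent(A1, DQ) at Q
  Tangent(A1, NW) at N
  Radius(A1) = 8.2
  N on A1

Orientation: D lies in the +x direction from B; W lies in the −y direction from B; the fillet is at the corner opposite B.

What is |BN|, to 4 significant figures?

61.23

B is at the origin; B and D share the same y with |BD| = 62.5 and D on the +x side, so D = (62.50, 0.000). BW is vertical with |BW| = 28.3 and W on the −y side, so W = (0.000, -28.30). The virtual corner opposite B is at (62.50, -28.30). A1 meets DQ tangentially, so VQ is at right angles to DQ and the tangent condition forces VN to be normal to NW, with radius 8.2, so the center V sits 8.2 in from both sides at V = (54.30, -20.10). That places the tangent points at Q = (62.50, -20.10) on DQ and N = (54.30, -28.30) on NW. Then |BN| = |N − B| = 61.23.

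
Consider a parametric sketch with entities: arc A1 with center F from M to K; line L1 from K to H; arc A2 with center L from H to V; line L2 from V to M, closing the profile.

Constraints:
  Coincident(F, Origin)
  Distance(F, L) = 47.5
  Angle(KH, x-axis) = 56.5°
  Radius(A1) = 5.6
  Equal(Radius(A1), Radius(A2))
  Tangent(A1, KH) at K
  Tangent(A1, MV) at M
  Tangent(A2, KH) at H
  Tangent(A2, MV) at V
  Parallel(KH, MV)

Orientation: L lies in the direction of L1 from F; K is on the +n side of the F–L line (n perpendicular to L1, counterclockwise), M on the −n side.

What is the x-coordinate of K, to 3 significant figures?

-4.67

F is at the origin and L lies 47.5 along u from F, so L = 47.5·u = (26.2, 39.6). Tangency of A1 to both parallel lines with radius 5.6 puts K and M at F ± 5.6·n: K = (-4.67, 3.09), M = (4.67, -3.09). So K.x = -4.67.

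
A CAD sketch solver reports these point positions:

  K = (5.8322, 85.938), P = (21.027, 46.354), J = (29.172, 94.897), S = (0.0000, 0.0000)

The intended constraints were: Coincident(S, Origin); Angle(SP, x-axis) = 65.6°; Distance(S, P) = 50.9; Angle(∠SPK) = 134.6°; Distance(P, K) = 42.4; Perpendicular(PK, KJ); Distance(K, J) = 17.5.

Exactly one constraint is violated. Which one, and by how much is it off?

Distance(K, J) = 17.5 — off by 7.50.

S = (0.00, 0.00) ✓; SP at 65.60° ✓; |SP| = 50.90 ✓; ∠SPK = 134.6° ✓; |PK| = 42.40 ✓; ∠(PK, KJ) = 90.00° ✓; |KJ| = 25.00 ✗.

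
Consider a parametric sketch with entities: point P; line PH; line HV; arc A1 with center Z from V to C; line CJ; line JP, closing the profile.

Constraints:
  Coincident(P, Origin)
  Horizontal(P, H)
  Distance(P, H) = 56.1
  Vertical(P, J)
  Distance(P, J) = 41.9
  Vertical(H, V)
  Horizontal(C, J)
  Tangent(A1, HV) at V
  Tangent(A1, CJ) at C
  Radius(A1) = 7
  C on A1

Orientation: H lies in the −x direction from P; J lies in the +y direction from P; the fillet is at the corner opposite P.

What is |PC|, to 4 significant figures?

64.55

P is at the origin; P and H share the same y with |PH| = 56.1 and H on the −x side, so H = (-56.10, 0.000). PJ is vertical with |PJ| = 41.9 and J on the +y side, so J = (0.000, 41.90). The virtual corner opposite P is at (-56.10, 41.90). A1 meets HV tangentially, so ZV is at right angles to HV and since A1 is tangent to CJ there, ZC ⟂ CJ, with radius 7.0, so the center Z sits 7.0 in from both sides at Z = (-49.10, 34.90). That places the tangent points at V = (-56.10, 34.90) on HV and C = (-49.10, 41.90) on CJ. Then |PC| = |C − P| = 64.55.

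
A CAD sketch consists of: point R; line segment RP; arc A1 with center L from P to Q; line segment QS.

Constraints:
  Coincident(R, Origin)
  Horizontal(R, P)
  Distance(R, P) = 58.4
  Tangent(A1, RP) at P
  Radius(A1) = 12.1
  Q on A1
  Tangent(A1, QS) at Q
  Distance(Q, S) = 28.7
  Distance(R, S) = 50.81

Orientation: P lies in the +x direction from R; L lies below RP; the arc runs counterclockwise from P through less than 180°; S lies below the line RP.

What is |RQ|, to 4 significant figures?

47.72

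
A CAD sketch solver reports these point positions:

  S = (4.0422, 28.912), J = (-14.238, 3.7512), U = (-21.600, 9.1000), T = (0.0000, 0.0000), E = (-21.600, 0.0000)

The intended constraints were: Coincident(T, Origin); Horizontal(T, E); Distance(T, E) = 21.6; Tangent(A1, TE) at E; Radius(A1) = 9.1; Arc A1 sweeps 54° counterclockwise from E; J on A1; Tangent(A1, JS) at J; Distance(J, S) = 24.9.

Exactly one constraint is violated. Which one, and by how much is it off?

Distance(J, S) = 24.9 — off by 6.20.

T = (0.00, 0.00) ✓; T.y = 0.00, E.y = 0.00 ✓; |TE| = 21.60 ✓; ∠(UE, ET) = 90.00° ✓; |UE| = 9.100 ✓; bearing(U→J) − bearing(U→E) = 54.00° ✓; |UJ| = 9.100 ✓; ∠(UJ, JS) = 90.00° ✓; |JS| = 31.10 ✗.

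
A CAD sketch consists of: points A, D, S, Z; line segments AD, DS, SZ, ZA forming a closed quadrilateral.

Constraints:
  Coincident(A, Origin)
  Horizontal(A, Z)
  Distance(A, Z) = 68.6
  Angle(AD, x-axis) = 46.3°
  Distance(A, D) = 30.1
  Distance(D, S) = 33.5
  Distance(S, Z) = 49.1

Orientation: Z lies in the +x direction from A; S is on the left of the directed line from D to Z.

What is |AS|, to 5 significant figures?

63.528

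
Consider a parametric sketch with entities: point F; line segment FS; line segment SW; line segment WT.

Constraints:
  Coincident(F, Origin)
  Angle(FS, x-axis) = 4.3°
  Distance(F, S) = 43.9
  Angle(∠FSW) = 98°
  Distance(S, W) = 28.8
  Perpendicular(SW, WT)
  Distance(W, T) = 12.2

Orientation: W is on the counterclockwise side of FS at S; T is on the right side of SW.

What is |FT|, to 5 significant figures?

65.713

F is at the origin; FS runs at 4.3° with length 43.9, so S = 43.9·(cos 4.3°, sin 4.3°) = (43.776, 3.2916). ∠FSW = 98.0°, so SW runs at 4.3° + (180° − 98.0°) = 86.300° from the x-axis; with |SW| = 28.8, W = S + 28.8·(cos 86.300°, sin 86.300°) = (45.635, 32.032). The perpendicularity gives WT at right angles to SW; with |WT| = 12.2 on the right of SW, T = W + 12.2·(0.99792, -0.064532) = (57.810, 31.244). Then |FT| = |T − F| = 65.713.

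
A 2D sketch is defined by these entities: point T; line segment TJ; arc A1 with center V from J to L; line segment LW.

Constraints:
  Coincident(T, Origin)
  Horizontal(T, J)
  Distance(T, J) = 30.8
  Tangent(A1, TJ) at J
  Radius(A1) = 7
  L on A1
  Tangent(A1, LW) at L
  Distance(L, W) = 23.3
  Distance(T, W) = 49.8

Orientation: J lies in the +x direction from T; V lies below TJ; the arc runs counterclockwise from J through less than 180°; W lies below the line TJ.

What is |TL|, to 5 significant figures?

27.842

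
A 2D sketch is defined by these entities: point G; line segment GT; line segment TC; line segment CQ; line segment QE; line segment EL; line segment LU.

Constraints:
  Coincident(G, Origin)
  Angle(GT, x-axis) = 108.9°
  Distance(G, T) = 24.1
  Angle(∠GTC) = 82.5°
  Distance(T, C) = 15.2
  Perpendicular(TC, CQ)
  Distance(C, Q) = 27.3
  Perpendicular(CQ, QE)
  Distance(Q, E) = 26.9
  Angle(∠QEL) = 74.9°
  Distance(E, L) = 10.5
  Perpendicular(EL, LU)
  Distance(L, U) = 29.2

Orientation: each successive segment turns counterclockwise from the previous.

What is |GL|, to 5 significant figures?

13.855

G is at the origin; GT runs at 108.9° with length 24.1, so T = (-7.8064, 22.801). ∠GTC = 82.5° gives TC at -153.60° from the x-axis; with |TC| = 15.2, C = (-21.421, 16.042). TC is perpendicular to CQ, so CQ runs at -63.600°; with |CQ| = 27.3, Q = (-9.2827, -8.4107). The perpendicularity gives QE at right angles to CQ, so QE runs at 26.400°; with |QE| = 26.9, E = (14.812, 3.5500). ∠QEL = 74.9° gives EL at 131.50° from the x-axis; with |EL| = 10.5, L = (7.8544, 11.414). Then |GL| = |L − G| = 13.855.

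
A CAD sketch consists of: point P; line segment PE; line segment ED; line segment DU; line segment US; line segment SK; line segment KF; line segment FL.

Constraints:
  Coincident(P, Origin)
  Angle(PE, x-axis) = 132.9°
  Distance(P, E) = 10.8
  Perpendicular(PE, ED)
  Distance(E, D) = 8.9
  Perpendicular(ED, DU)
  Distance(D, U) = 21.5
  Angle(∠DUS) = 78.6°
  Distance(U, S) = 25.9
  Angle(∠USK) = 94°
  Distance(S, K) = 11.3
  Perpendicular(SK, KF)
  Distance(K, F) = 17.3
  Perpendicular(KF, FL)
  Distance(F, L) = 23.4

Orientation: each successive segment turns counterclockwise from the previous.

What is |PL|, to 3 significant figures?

19.8

P is at the origin; PE runs at 132.9° with length 10.8, so E = (-7.35, 7.91). PE ⟂ ED, so ED runs at -137°; with |ED| = 8.9, D = (-13.9, 1.85). ED is perpendicular to DU, so DU runs at -47.1°; with |DU| = 21.5, U = (0.764, -13.9). ∠DUS = 78.6° gives US at 54.3° from the x-axis; with |US| = 25.9, S = (15.9, 7.14). ∠USK = 94.0° gives SK at 140° from the x-axis; with |SK| = 11.3, K = (7.18, 14.4). SK ⟂ KF, so KF runs at -130°; with |KF| = 17.3, F = (-3.87, 1.04). The perpendicularity gives FL at right angles to KF, so FL runs at -39.7°; with |FL| = 23.4, L = (14.1, -13.9). Then |PL| = |L − P| = 19.8.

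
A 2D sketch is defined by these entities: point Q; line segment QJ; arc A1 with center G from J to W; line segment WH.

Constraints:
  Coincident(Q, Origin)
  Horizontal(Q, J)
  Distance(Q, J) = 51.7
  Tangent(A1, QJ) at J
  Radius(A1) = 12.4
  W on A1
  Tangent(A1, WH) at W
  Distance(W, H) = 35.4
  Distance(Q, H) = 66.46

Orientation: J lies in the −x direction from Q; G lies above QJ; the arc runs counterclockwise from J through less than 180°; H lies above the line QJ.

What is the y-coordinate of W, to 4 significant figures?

14.22

Q is at the origin; Q and J share the same y with |QJ| = 51.7 and J on the −x side, so J = (-51.70, 0.000). The tangent condition forces GJ to be normal to QJ, so G = J + (0, 12.4) = (-51.70, 12.40). Since GW ⟂ WH (tangency), |GH| = √(12.4² + 35.4²) = 37.51 regardless of where W sits on A1. So H lies on both circle(Q, 66.46) and circle(G, 37.51); the above-QJ intersection is H = (-44.64, 49.24). W is the foot of the tangent from H: W = (-39.43, 14.22).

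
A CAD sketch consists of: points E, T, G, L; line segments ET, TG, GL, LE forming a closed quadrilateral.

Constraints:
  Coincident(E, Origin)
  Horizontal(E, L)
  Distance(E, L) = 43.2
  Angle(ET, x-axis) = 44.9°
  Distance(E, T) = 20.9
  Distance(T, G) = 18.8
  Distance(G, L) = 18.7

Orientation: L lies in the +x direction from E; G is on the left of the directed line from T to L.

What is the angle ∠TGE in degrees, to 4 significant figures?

21.64°

E is at the origin; E and L share the same y with |EL| = 43.2 and L in +x, so L = (43.2, 0). ET runs at 44.9° with |ET| = 20.9, so T = (14.80, 14.75). G is determined by |TG| = 18.8 and |GL| = 18.7 together: it lies at the intersection of circle(T, 18.8) and circle(L, 18.7). With |TL| = 32.00, the foot of the radical line on TL is 16.06 from T and the perpendicular offset is √(18.8² − 16.06²) = 9.776. Taking the left-of-TL solution: G = (33.56, 16.02).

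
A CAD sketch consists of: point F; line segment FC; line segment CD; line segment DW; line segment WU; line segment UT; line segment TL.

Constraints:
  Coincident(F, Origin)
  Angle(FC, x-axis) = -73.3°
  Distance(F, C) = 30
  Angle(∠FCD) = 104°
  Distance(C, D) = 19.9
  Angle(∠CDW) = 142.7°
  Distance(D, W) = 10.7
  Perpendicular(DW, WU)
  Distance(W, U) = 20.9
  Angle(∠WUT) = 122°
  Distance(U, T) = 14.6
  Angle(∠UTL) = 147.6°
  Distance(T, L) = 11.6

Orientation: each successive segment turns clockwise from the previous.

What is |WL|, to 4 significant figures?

37.29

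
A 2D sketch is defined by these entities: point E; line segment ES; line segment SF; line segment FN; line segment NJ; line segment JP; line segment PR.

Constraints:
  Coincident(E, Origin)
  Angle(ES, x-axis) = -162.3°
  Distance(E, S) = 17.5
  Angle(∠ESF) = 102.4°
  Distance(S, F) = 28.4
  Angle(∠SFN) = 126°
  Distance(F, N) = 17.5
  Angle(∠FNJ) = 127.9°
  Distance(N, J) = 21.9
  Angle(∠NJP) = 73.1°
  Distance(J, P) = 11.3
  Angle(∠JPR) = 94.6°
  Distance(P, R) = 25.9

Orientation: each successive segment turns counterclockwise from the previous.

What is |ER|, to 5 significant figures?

40.681

∠NJP = 73.1° gives JP at 128.30° from the x-axis; with |JP| = 11.3, P = (14.386, -25.675). ∠JPR = 94.6° gives PR at -146.30° from the x-axis; with |PR| = 25.9, R = (-7.1618, -40.045). Then |ER| = |R − E| = 40.681.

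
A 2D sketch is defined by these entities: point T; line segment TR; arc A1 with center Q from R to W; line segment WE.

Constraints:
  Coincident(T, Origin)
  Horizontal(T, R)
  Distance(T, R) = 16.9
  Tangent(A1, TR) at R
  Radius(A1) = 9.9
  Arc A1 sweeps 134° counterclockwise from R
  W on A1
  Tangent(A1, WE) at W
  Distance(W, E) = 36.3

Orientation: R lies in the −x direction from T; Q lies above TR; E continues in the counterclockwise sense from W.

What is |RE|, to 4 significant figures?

46.55

T is at the origin; TR is horizontal with |TR| = 16.9 and R on the −x side, so R = (-16.90, 0.000). A1 meets TR tangentially, so QR is at right angles to TR, so Q = R + (0, 9.9) = (-16.90, 9.900). On A1, R sits at bearing -90° from Q; a 134° counterclockwise sweep puts W at bearing 44°, so W = Q + 9.9·(cos 44°, sin 44°) = (-9.779, 16.78). A1 meets WE tangentially, so QW is at right angles to WE, so WE runs along (−sin 44°, cos 44°); with |WE| = 36.3, E = (-34.99, 42.89). Then |RE| = |E − R| = 46.55.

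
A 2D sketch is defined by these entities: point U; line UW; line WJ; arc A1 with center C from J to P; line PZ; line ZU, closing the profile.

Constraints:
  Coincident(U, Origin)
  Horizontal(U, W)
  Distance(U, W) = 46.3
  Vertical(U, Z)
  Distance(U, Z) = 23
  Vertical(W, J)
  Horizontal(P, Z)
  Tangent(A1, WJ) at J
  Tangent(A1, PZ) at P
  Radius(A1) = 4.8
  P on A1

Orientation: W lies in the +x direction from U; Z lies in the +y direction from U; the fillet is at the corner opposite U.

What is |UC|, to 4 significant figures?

45.32

U is at the origin; U and W share the same y with |UW| = 46.3 and W on the +x side, so W = (46.30, 0.000). U and Z share the same x with |UZ| = 23.0 and Z on the +y side, so Z = (0.000, 23.00). The virtual corner opposite U is at (46.30, 23.00). The tangent condition forces CJ to be normal to WJ and the tangent condition forces CP to be normal to PZ, with radius 4.8, so the center C sits 4.8 in from both sides at C = (41.50, 18.20). Then |UC| = |C − U| = 45.32.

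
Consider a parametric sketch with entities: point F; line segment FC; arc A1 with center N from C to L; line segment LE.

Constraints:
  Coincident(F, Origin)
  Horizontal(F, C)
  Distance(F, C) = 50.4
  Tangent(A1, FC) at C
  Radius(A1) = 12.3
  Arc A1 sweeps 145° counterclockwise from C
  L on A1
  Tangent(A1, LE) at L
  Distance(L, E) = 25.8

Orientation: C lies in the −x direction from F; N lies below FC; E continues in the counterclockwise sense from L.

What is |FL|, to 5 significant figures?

61.658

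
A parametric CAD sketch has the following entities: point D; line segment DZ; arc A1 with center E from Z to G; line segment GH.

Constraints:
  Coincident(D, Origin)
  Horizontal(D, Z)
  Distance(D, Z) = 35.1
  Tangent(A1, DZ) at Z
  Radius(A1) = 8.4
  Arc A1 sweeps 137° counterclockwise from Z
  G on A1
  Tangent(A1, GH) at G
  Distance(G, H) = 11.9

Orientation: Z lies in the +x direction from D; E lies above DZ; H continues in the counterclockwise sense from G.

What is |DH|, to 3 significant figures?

39.3

D is at the origin; DZ is horizontal with |DZ| = 35.1 and Z on the +x side, so Z = (35.1, 0.00). The tangent condition forces EZ to be normal to DZ, so E = Z + (0, 8.4) = (35.1, 8.40). On A1, Z sits at bearing -90° from E; a 137° counterclockwise sweep puts G at bearing 47°, so G = E + 8.4·(cos 47°, sin 47°) = (40.8, 14.5). The tangent condition forces EG to be normal to GH, so GH runs along (−sin 47°, cos 47°); with |GH| = 11.9, H = (32.1, 22.7). Then |DH| = |H − D| = 39.3.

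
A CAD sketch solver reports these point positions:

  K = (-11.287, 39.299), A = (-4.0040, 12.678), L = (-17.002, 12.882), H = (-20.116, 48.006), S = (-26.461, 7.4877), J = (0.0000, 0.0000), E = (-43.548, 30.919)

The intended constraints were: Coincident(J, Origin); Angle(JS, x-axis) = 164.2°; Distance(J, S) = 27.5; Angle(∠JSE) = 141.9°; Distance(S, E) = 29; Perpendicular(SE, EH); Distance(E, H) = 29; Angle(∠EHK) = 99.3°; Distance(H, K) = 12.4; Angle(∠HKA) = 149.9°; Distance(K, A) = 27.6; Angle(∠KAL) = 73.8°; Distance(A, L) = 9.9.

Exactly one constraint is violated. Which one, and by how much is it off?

Distance(A, L) = 9.9 — off by 3.10.

J = (0.00, 0.00) ✓; JS at 164.2° ✓; |JS| = 27.50 ✓; ∠JSE = 141.9° ✓; |SE| = 29.00 ✓; ∠(SE, EH) = 90.00° ✓; |EH| = 29.00 ✓; ∠EHK = 99.30° ✓; |HK| = 12.40 ✓; ∠HKA = 149.9° ✓; |KA| = 27.60 ✓; ∠KAL = 73.80° ✓; |AL| = 13.00 ✗.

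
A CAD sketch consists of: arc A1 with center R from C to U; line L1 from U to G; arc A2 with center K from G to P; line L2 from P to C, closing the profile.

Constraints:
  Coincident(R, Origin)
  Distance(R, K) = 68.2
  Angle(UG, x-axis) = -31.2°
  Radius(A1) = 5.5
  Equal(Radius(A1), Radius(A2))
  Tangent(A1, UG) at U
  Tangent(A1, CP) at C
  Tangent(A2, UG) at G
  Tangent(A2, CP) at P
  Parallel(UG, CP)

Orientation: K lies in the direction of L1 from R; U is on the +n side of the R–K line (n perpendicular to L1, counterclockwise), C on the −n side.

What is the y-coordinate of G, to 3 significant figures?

-30.6

The slot axis is L1's direction at -31.2°, so u = (cos -31.2°, sin -31.2°) = (0.855, -0.518) and n = (−sin -31.2°, cos -31.2°) = (0.518, 0.855). R is at the origin and K lies 68.2 along u from R, so K = 68.2·u = (58.3, -35.3). Tangency of A1 to both parallel lines with radius 5.5 puts U and C at R ± 5.5·n: U = (2.85, 4.70), C = (-2.85, -4.70). Equal radii place G and P the same way about K: G = K + 5.5·n = (61.2, -30.6), P = K − 5.5·n = (55.5, -40.0). So G.y = -30.6.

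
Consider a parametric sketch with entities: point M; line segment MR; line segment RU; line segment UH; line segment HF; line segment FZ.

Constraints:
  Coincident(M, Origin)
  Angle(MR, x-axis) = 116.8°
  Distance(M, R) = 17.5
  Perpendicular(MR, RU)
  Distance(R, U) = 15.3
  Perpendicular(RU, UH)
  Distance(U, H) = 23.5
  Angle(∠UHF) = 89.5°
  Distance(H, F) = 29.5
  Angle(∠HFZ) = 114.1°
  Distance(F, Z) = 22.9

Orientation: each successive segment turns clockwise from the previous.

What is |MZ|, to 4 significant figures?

27.90

M is at the origin; MR runs at 116.8° with length 17.5, so R = (-7.890, 15.62). MR ⟂ RU, so RU runs at 26.80°; with |RU| = 15.3, U = (5.766, 22.52). RU ⟂ UH, so UH runs at -63.20°; with |UH| = 23.5, H = (16.36, 1.543). ∠UHF = 89.5° gives HF at -153.7° from the x-axis; with |HF| = 29.5, F = (-10.08, -11.53). ∠HFZ = 114.1° gives FZ at 140.4° from the x-axis; with |FZ| = 22.9, Z = (-27.73, 3.069). Then |MZ| = |Z − M| = 27.90.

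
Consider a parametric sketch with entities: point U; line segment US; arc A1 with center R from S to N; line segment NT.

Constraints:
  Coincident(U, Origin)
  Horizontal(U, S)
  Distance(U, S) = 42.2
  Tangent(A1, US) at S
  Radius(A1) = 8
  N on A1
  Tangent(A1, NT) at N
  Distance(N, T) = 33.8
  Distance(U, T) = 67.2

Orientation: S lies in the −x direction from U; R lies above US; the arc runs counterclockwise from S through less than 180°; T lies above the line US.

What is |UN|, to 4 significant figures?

37.47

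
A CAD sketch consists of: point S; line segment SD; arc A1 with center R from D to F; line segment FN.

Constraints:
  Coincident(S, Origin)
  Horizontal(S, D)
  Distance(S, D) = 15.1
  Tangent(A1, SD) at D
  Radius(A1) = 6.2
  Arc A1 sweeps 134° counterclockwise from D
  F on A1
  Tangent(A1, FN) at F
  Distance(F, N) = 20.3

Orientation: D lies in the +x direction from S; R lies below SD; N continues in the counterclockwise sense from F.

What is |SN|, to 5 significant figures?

35.251

On A1, D sits at bearing 90° from R; a 134° counterclockwise sweep puts F at bearing 224°, so F = R + 6.2·(cos 224°, sin 224°) = (10.640, -10.507). Tangency of A1 to FN means the radius RF is perpendicular to FN, so FN runs along (−sin 224°, cos 224°); with |FN| = 20.3, N = (24.742, -25.109). Then |SN| = |N − S| = 35.251.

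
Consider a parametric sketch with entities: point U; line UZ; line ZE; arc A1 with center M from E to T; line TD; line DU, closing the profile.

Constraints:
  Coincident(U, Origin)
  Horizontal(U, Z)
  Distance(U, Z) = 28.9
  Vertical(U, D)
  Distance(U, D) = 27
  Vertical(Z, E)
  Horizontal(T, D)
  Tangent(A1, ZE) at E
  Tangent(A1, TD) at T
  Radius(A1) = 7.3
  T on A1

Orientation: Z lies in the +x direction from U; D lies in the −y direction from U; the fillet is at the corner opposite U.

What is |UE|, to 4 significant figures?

34.98

U is at the origin; U and Z share the same y with |UZ| = 28.9 and Z on the +x side, so Z = (28.90, 0.000). UD is vertical with |UD| = 27.0 and D on the −y side, so D = (0.000, -27.00). The virtual corner opposite U is at (28.90, -27.00). The tangent condition forces ME to be normal to ZE and since A1 is tangent to TD there, MT ⟂ TD, with radius 7.3, so the center M sits 7.3 in from both sides at M = (21.60, -19.70). That places the tangent points at E = (28.90, -19.70) on ZE and T = (21.60, -27.00) on TD. Then |UE| = |E − U| = 34.98.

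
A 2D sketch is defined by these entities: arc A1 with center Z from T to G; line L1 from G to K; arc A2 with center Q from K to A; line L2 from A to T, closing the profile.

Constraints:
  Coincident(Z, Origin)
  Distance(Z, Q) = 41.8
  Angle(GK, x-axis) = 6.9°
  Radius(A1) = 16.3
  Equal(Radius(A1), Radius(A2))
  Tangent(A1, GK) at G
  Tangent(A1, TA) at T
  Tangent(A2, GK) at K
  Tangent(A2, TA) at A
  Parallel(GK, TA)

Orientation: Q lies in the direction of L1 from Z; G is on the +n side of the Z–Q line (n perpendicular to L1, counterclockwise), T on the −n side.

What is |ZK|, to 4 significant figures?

44.87

Tangency of A1 to both parallel lines with radius 16.3 puts G and T at Z ± 16.3·n: G = (-1.958, 16.18), T = (1.958, -16.18). Equal radii place K and A the same way about Q: K = Q + 16.3·n = (39.54, 21.20), A = Q − 16.3·n = (43.46, -11.16). Then |ZK| = |K − Z| = 44.87.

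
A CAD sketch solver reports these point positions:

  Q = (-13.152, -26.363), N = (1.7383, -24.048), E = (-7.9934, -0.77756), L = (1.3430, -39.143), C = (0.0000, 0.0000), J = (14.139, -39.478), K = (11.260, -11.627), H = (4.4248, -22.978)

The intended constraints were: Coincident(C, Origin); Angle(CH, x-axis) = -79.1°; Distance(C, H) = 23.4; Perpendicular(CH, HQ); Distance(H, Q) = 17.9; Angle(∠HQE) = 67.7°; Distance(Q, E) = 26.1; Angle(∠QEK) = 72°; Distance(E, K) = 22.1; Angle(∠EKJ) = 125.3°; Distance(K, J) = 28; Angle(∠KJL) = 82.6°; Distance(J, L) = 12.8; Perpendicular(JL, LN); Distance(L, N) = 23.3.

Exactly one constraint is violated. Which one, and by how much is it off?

Distance(L, N) = 23.3 — off by 8.20.

C = (0.00, 0.00) ✓; CH at -79.10° ✓; |CH| = 23.40 ✓; ∠(CH, HQ) = 90.00° ✓; |HQ| = 17.90 ✓; ∠HQE = 67.70° ✓; |QE| = 26.10 ✓; ∠QEK = 72.00° ✓; |EK| = 22.10 ✓; ∠EKJ = 125.3° ✓; |KJ| = 28.00 ✓; ∠KJL = 82.60° ✓; |JL| = 12.80 ✓; ∠(JL, LN) = 90.00° ✓; |LN| = 15.10 ✗.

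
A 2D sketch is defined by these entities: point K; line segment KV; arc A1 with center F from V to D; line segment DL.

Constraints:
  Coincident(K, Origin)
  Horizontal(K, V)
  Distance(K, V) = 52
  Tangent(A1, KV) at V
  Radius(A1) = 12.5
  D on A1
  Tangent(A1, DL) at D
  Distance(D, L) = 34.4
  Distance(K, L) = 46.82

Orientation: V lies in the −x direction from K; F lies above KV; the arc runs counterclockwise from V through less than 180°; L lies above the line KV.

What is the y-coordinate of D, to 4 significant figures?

7.336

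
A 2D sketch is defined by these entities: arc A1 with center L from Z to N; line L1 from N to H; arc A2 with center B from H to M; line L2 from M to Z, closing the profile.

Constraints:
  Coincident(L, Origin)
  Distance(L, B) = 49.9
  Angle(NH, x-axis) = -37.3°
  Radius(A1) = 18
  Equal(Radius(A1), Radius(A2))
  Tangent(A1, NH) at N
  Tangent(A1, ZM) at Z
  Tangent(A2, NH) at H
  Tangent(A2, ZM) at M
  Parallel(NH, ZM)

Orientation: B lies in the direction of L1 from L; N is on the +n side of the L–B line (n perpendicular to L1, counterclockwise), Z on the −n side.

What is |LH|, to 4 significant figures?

53.05

The slot axis is L1's direction at -37.3°, so u = (cos -37.3°, sin -37.3°) = (0.7955, -0.6060) and n = (−sin -37.3°, cos -37.3°) = (0.6060, 0.7955). L is at the origin and B lies 49.9 along u from L, so B = 49.9·u = (39.69, -30.24). Tangency of A1 to both parallel lines with radius 18.0 puts N and Z at L ± 18.0·n: N = (10.91, 14.32), Z = (-10.91, -14.32). Equal radii place H and M the same way about B: H = B + 18.0·n = (50.60, -15.92), M = B − 18.0·n = (28.79, -44.56). Then |LH| = |H − L| = 53.05.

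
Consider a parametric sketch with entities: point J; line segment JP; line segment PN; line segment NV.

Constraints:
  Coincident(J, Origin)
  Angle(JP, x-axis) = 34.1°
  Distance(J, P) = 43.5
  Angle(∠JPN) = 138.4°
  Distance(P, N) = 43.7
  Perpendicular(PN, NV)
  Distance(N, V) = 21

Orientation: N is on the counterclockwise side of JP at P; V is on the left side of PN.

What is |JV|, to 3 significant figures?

76.6

J is at the origin; JP runs at 34.1° with length 43.5, so P = 43.5·(cos 34.1°, sin 34.1°) = (36.0, 24.4). ∠JPN = 138.4°, so PN runs at 34.1° + (180° − 138.4°) = 75.7° from the x-axis; with |PN| = 43.7, N = P + 43.7·(cos 75.7°, sin 75.7°) = (46.8, 66.7). PN ⟂ NV; with |NV| = 21.0 on the left of PN, V = N + 21.0·(-0.969, 0.247) = (26.5, 71.9). Then |JV| = |V − J| = 76.6.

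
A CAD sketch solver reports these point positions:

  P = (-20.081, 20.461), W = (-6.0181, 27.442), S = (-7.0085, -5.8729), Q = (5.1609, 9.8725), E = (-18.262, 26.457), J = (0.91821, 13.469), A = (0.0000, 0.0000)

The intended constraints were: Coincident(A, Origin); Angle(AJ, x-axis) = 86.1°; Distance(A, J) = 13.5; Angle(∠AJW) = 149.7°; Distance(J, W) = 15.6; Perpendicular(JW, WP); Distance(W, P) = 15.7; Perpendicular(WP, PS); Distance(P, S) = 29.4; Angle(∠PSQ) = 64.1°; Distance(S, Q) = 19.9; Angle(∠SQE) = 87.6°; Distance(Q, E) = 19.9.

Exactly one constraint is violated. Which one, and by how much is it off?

Distance(Q, E) = 19.9 — off by 8.80.

A = (0.00, 0.00) ✓; AJ at 86.10° ✓; |AJ| = 13.50 ✓; ∠AJW = 149.7° ✓; |JW| = 15.60 ✓; ∠(JW, WP) = 90.00° ✓; |WP| = 15.70 ✓; ∠(WP, PS) = 90.00° ✓; |PS| = 29.40 ✓; ∠PSQ = 64.10° ✓; |SQ| = 19.90 ✓; ∠SQE = 87.60° ✓; |QE| = 28.70 ✗.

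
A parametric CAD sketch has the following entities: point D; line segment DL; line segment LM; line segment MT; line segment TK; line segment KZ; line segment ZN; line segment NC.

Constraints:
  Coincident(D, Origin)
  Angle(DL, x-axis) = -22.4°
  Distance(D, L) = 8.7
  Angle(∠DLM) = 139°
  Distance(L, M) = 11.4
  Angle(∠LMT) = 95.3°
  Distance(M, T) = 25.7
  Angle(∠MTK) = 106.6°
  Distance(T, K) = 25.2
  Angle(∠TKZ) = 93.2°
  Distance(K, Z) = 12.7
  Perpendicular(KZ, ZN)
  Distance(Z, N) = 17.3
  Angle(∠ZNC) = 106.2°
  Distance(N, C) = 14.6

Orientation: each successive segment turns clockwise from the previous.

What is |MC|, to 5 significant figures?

27.140

D is at the origin; DL runs at -22.4° with length 8.7, so L = (8.0436, -3.3153). ∠DLM = 139.0° gives LM at -63.400° from the x-axis; with |LM| = 11.4, M = (13.148, -13.509). ∠LMT = 95.3° gives MT at -148.10° from the x-axis; with |MT| = 25.7, T = (-8.6706, -27.090). ∠MTK = 106.6° gives TK at 138.50° from the x-axis; with |TK| = 25.2, K = (-27.544, -10.392). ∠TKZ = 93.2° gives KZ at 51.700° from the x-axis; with |KZ| = 12.7, Z = (-19.673, -0.42485). The perpendicularity gives ZN at right angles to KZ, so ZN runs at -38.300°; with |ZN| = 17.3, N = (-6.0964, -11.147). ∠ZNC = 106.2° gives NC at -112.10° from the x-axis; with |NC| = 14.6, C = (-11.589, -24.674). Then |MC| = |C − M| = 27.140.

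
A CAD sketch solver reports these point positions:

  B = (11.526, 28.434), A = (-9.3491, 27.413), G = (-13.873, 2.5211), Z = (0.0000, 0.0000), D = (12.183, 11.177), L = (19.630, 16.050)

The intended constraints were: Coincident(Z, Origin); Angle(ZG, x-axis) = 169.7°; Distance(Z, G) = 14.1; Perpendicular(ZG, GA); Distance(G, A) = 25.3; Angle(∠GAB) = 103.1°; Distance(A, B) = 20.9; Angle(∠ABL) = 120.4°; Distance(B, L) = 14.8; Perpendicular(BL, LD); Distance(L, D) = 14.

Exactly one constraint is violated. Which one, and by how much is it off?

Distance(L, D) = 14 — off by 5.10.

Z = (0.00, 0.00) ✓; ZG at 169.7° ✓; |ZG| = 14.10 ✓; ∠(ZG, GA) = 90.00° ✓; |GA| = 25.30 ✓; ∠GAB = 103.1° ✓; |AB| = 20.90 ✓; ∠ABL = 120.4° ✓; |BL| = 14.80 ✓; ∠(BL, LD) = 90.00° ✓; |LD| = 8.900 ✗.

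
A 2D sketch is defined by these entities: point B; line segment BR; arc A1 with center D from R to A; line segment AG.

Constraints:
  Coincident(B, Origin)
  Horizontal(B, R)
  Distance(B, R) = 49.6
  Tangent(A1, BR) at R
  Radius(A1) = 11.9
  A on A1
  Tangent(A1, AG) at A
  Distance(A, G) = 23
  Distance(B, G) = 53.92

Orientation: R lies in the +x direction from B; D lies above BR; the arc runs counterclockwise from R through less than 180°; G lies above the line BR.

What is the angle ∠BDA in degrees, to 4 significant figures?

144.7°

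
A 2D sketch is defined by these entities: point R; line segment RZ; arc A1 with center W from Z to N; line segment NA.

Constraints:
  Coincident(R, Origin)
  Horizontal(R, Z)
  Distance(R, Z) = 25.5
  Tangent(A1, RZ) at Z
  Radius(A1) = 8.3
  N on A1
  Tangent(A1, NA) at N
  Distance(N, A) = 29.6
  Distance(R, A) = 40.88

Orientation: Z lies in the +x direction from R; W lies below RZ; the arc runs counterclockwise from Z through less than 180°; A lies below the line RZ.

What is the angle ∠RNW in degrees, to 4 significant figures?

157.2°

R is at the origin; R and Z share the same y with |RZ| = 25.5 and Z on the +x side, so Z = (25.50, 0.000). Tangency of A1 to RZ means the radius WZ is perpendicular to RZ, so W = Z + (0, -8.3) = (25.50, -8.300). Since WN ⟂ NA (tangency), |WA| = √(8.3² + 29.6²) = 30.74 regardless of where N sits on A1. So A lies on both circle(R, 40.88) and circle(W, 30.74); the below-RZ intersection is A = (16.11, -37.57). N is the foot of the tangent from A: N = (17.21, -7.993).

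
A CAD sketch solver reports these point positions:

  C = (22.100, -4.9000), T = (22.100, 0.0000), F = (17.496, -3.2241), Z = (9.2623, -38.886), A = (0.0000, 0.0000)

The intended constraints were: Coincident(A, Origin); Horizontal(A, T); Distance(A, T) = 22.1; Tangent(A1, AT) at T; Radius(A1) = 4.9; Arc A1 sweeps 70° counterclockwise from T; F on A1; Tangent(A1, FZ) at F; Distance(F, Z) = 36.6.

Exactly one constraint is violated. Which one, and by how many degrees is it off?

Tangent(A1, FZ) at F — off by 7.00°.

A = (0.00, 0.00) ✓; A.y = 0.00, T.y = 0.00 ✓; |AT| = 22.10 ✓; ∠(CT, TA) = 90.00° ✓; |CT| = 4.900 ✓; bearing(C→F) − bearing(C→T) = 70.00° ✓; |CF| = 4.900 ✓; ∠(CF, FZ) = 83.00° ✗; |FZ| = 36.60 ✓.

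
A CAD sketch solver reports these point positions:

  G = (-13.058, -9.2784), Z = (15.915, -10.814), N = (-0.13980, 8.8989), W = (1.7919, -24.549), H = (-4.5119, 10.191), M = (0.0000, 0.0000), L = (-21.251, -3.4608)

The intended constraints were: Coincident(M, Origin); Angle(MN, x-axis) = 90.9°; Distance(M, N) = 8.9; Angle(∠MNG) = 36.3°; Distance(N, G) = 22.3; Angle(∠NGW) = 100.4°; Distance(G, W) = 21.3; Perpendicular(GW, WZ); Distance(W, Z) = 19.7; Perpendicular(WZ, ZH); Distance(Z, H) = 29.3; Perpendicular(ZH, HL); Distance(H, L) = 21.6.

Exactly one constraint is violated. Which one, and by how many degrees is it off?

Perpendicular(ZH, HL) — off by 5.00°.

M = (0.00, 0.00) ✓; MN at 90.90° ✓; |MN| = 8.900 ✓; ∠MNG = 36.30° ✓; |NG| = 22.30 ✓; ∠NGW = 100.4° ✓; |GW| = 21.30 ✓; ∠(GW, WZ) = 90.00° ✓; |WZ| = 19.70 ✓; ∠(WZ, ZH) = 90.00° ✓; |ZH| = 29.30 ✓; ∠(ZH, HL) = 85.00° ✗; |HL| = 21.60 ✓.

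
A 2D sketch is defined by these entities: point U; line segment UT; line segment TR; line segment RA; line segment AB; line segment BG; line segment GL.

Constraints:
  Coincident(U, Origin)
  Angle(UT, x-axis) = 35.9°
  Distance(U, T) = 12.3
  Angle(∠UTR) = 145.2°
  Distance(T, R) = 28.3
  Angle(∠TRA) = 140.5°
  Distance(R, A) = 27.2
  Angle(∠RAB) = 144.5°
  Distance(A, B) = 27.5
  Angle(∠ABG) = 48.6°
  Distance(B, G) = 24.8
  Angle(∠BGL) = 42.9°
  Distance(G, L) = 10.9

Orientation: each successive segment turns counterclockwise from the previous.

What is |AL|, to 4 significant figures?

13.28

∠ABG = 48.6° gives BG at -82.90° from the x-axis; with |BG| = 24.8, G = (-9.727, 50.34). ∠BGL = 42.9° gives GL at 54.20° from the x-axis; with |GL| = 10.9, L = (-3.351, 59.18). Then |AL| = |L − A| = 13.28.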